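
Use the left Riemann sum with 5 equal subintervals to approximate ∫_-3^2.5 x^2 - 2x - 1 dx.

20.13

Δx = (2.5 − (-3))/5 = 1.1.
Left endpoints: -3, -1.9, -0.8, 0.3, 1.4.
f(-3) = 14, f(-1.9) = 6.41, f(-0.8) = 1.24, f(0.3) = -1.51, f(1.4) = -1.84.
Sum = Δx · [f(-3) + f(-1.9) + f(-0.8) + f(0.3) + f(1.4)].
Sum = 20.13.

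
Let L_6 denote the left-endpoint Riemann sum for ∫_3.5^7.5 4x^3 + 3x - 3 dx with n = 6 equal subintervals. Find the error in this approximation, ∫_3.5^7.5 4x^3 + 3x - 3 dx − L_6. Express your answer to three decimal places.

Exact integral: ∫_3.5^7.5 f(x) dx = 3068.
L_6 ≈ 2578.22222.
Error ≈ 3068 − 2578.22222 ≈ 489.778.

489.778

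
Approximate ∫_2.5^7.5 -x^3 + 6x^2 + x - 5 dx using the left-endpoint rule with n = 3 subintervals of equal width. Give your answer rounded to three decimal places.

Δx = (7.5 − 2.5)/3 = 5/3.
Left endpoints: 2.5, 25/6, 35/6.
f(2.5) = 19.375, f(25/6) = 6695/216, f(35/6) = 1405/216.
Sum = Δx · [f(2.5) + f(25/6) + f(35/6)].
Sum ≈ 94.792.

94.792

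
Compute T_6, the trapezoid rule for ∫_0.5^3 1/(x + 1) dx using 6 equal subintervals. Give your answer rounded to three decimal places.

0.986

Δx = (3 − 0.5)/6 = 5/12.
f(0.5) = 2/3, f(11/12) = 12/23, f(4/3) = 3/7, f(1.75) = 4/11, f(13/6) = 6/19, f(31/12) = 12/43, f(3) = 0.25.
T_6 = (Δx/2)·[f(x_0) + 2f(x_1) + ... + 2f(x_{5}) + f(x_6)].
Sum ≈ 0.986.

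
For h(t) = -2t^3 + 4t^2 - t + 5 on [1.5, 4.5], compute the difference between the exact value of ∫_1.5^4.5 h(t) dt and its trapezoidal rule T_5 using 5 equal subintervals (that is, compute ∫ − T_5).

2.52

Exact integral: ∫_1.5^4.5 h(t) dt = -79.5.
T_5 = -82.02.
Error = -79.5 − (-82.02) = 2.52.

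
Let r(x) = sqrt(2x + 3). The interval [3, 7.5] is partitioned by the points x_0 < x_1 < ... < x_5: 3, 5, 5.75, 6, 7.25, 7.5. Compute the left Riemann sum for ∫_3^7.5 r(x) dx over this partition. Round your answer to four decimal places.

15.5432

Subinterval widths: 2, 0.75, 0.25, 1.25, 0.25.
Left endpoints: 3, 5, 5.75, 6, 7.25.
r(3) ≈ 3.0000, r(5) ≈ 3.6056, r(5.75) ≈ 3.8079, r(6) ≈ 3.8730, r(7.25) ≈ 4.1833.
Sum = Σ Δx_i · r(x_i).
Sum ≈ 15.5432.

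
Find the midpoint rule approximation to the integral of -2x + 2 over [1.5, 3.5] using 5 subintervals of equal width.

Δx = (3.5 − 1.5)/5 = 0.4.
Midpoints: 1.7, 2.1, 2.5, 2.9, 3.3.
f(1.7) = -1.4, f(2.1) = -2.2, f(2.5) = -3, f(2.9) = -3.8, f(3.3) = -4.6.
Sum = Δx · [f(1.7) + f(2.1) + f(2.5) + f(2.9) + f(3.3)].
Sum = -6.

-6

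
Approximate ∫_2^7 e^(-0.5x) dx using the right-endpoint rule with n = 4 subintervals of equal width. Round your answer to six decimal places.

Δx = (7 − 2)/4 = 1.25.
Right endpoints: 3.25, 4.5, 5.75, 7.
f(3.25) ≈ 0.196912, f(4.5) ≈ 0.105399, f(5.75) ≈ 0.056416, f(7) ≈ 0.030197.
Sum = Δx · [f(3.25) + f(4.5) + f(5.75) + f(7)].
Sum ≈ 0.486156.

0.486156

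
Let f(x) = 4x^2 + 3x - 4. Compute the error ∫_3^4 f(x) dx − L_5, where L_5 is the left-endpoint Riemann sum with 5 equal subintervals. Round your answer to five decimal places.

3.07333

Exact integral: ∫_3^4 f(x) dx ≈ 55.8333333.
L_5 = 52.76.
Error ≈ 55.8333333 − 52.76 ≈ 3.07333.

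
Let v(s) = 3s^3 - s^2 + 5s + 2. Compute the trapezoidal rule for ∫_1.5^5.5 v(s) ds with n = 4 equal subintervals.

726.5

Δs = (5.5 − 1.5)/4 = 1.
v(1.5) = 17.375, v(2.5) = 55.125, v(3.5) = 135.875, v(4.5) = 277.625, v(5.5) = 498.375.
T_4 = (Δs/2)·[v(s_0) + 2v(s_1) + 2v(s_2) + 2v(s_3) + v(s_4)].
Sum = 726.5.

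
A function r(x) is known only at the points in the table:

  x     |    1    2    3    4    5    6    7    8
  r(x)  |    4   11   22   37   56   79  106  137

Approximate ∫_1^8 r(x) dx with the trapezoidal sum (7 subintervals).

Δx = 1.
T_7 = (1/2)·[4 + 2·11 + 2·22 + 2·37 + 2·56 + 2·79 + 2·106 + 137] = 381.5.

381.5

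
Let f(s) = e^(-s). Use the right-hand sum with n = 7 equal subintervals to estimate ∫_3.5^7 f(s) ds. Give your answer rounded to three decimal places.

0.023

Δs = (7 − 3.5)/7 = 0.5.
Right endpoints: 4, 4.5, 5, 5.5, 6, 6.5, 7.
f(4) ≈ 0.018, f(4.5) ≈ 0.011, f(5) ≈ 0.007, f(5.5) ≈ 0.004, f(6) ≈ 0.002, f(6.5) ≈ 0.002, f(7) ≈ 0.001.
Sum = Δs · [f(4) + f(4.5) + f(5) + ...].
Sum ≈ 0.023.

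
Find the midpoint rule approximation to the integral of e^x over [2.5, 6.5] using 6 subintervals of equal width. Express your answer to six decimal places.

Δx = (6.5 − 2.5)/6 = 2/3.
Midpoints: 17/6, 3.5, 25/6, 29/6, 5.5, 37/6.
f(17/6) ≈ 17.002040, f(3.5) ≈ 33.115452, f(25/6) ≈ 64.500093, f(29/6) ≈ 125.629027, f(5.5) ≈ 244.691932, f(37/6) ≈ 476.594806.
Sum = Δx · [f(17/6) + f(3.5) + f(25/6) + ...].
Sum ≈ 641.022233.

641.022233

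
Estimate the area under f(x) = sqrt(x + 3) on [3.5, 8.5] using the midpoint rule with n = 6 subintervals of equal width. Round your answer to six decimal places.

Δx = (8.5 − 3.5)/6 = 5/6.
Midpoints: 47/12, 4.75, 67/12, 77/12, 7.25, 97/12.
f(47/12) ≈ 2.629956, f(4.75) ≈ 2.783882, f(67/12) ≈ 2.929733, f(77/12) ≈ 3.068659, f(7.25) ≈ 3.201562, f(97/12) ≈ 3.329164.
Sum = Δx · [f(47/12) + f(4.75) + f(67/12) + ...].
Sum ≈ 14.952463.

14.952463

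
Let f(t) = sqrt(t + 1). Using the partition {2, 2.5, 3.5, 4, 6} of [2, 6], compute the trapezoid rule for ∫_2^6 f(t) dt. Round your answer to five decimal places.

8.86796

Subinterval widths: 0.5, 1, 0.5, 2.
f(2) ≈ 1.73205, f(2.5) ≈ 1.87083, f(3.5) ≈ 2.12132, f(4) ≈ 2.23607, f(6) ≈ 2.64575.
On each subinterval the trapezoid contributes (Δt_i/2)·[f(t_{i-1}) + f(t_i)].
Sum ≈ 8.86796.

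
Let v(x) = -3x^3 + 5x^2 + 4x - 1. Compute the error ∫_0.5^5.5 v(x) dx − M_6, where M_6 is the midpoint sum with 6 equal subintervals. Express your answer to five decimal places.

-6.36574

Exact integral: ∫_0.5^5.5 v(x) dx ≈ -354.1666667.
M_6 ≈ -347.8009259.
Error ≈ -354.1666667 − (-347.8009259) ≈ -6.36574.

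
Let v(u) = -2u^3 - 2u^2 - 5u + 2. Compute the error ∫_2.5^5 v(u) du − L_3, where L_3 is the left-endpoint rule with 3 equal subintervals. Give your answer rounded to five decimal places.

-104.89005

Exact integral: ∫_2.5^5 v(u) du ≈ -407.7604167.
L_3 ≈ -302.8703704.
Error ≈ -407.7604167 − (-302.8703704) ≈ -104.89005.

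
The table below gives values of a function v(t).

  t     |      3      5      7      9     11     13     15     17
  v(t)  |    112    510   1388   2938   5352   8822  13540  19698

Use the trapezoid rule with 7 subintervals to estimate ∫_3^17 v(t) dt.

84910

Δt = 2.
T_7 = (2/2)·[112 + 2·510 + 2·1388 + 2·2938 + 2·5352 + 2·8822 + 2·13540 + 19698] = 84910.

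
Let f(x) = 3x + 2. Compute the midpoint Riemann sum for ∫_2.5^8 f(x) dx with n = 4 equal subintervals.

Δx = (8 − 2.5)/4 = 1.375.
Midpoints: 3.1875, 4.5625, 5.9375, 7.3125.
f(3.1875) = 11.5625, f(4.5625) = 15.6875, f(5.9375) = 19.8125, f(7.3125) = 23.9375.
Sum = Δx · [f(3.1875) + f(4.5625) + f(5.9375) + f(7.3125)].
Sum = 97.625.

97.625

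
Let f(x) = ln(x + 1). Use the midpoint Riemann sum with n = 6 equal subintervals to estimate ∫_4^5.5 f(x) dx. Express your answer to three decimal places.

Δx = (5.5 − 4)/6 = 0.25.
Midpoints: 4.125, 4.375, 4.625, 4.875, 5.125, 5.375.
f(4.125) ≈ 1.634, f(4.375) ≈ 1.682, f(4.625) ≈ 1.727, f(4.875) ≈ 1.771, f(5.125) ≈ 1.812, f(5.375) ≈ 1.852.
Sum = Δx · [f(4.125) + f(4.375) + f(4.625) + ...].
Sum ≈ 2.620.

2.620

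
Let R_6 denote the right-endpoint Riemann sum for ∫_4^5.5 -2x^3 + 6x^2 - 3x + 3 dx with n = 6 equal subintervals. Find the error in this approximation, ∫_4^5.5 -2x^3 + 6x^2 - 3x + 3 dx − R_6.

Exact integral: ∫_4^5.5 f(x) dx = -141.65625.
R_6 = -157.4765625.
Error = -141.65625 − (-157.4765625) = 15.8203125.

15.8203125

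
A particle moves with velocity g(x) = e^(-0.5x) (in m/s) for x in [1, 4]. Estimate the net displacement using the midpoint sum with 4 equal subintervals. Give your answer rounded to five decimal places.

0.93689

Δx = (4 − 1)/4 = 0.75.
Midpoints: 1.375, 2.125, 2.875, 3.625.
g(1.375) ≈ 0.50283, g(2.125) ≈ 0.34559, g(2.875) ≈ 0.23752, g(3.625) ≈ 0.16325.
Sum = Δx · [g(1.375) + g(2.125) + g(2.875) + g(3.625)].
Sum ≈ 0.93689.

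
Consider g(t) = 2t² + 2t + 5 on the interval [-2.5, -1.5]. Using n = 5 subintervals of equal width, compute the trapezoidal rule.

Δt = (-1.5 − (-2.5))/5 = 0.2.
g(-2.5) = 12.5, g(-2.3) = 10.98, g(-2.1) = 9.62, g(-1.9) = 8.42, g(-1.7) = 7.38, g(-1.5) = 6.5.
T_5 = (Δt/2)·[g(t_0) + 2g(t_1) + ... + 2g(t_{4}) + g(t_5)].
Sum = 9.18.

9.18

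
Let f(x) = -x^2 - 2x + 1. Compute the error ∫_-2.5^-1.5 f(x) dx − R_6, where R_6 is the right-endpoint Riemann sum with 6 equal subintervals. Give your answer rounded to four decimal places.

-0.1620

Exact integral: ∫_-2.5^-1.5 f(x) dx ≈ 0.916667.
R_6 ≈ 1.078704.
Error ≈ 0.916667 − 1.078704 ≈ -0.1620.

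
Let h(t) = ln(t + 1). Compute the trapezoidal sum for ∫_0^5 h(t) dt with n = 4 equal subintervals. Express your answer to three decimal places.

5.647

Δt = (5 − 0)/4 = 1.25.
h(0) ≈ 0.000, h(1.25) ≈ 0.811, h(2.5) ≈ 1.253, h(3.75) ≈ 1.558, h(5) ≈ 1.792.
T_4 = (Δt/2)·[h(t_0) + 2h(t_1) + 2h(t_2) + 2h(t_3) + h(t_4)].
Sum ≈ 5.647.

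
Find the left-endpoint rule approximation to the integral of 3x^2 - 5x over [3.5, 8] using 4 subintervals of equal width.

267.92578125

Δx = (8 − 3.5)/4 = 1.125.
Left endpoints: 3.5, 4.625, 5.75, 6.875.
f(3.5) = 19.25, f(4.625) = 41.046875, f(5.75) = 70.4375, f(6.875) = 107.421875.
Sum = Δx · [f(3.5) + f(4.625) + f(5.75) + f(6.875)].
Sum = 267.92578125.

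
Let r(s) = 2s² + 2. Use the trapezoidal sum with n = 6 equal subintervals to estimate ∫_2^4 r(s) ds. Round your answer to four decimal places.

41.4074

Δs = (4 − 2)/6 = 1/3.
r(2) = 10, r(7/3) = 116/9, r(8/3) = 146/9, r(3) = 20, r(10/3) = 218/9, r(11/3) = 260/9, r(4) = 34.
T_6 = (Δs/2)·[r(s_0) + 2r(s_1) + ... + 2r(s_{5}) + r(s_6)].
Sum ≈ 41.4074.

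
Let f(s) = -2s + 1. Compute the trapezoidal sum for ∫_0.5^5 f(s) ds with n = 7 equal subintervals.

Δs = (5 − 0.5)/7 = 9/14.
f(0.5) = 0, f(8/7) = -9/7, f(25/14) = -18/7, f(17/7) = -27/7, f(43/14) = -36/7, f(26/7) = -45/7, f(61/14) = -54/7, f(5) = -9.
T_7 = (Δs/2)·[f(s_0) + 2f(s_1) + ... + 2f(s_{6}) + f(s_7)].
Sum = -20.25.

-20.25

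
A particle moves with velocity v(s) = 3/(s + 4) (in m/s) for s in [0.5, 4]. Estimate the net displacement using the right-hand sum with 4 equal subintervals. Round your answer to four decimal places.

1.6049

Δs = (4 − 0.5)/4 = 0.875.
Right endpoints: 1.375, 2.25, 3.125, 4.
v(1.375) = 24/43, v(2.25) = 0.48, v(3.125) = 8/19, v(4) = 0.375.
Sum = Δs · [v(1.375) + v(2.25) + v(3.125) + v(4)].
Sum ≈ 1.6049.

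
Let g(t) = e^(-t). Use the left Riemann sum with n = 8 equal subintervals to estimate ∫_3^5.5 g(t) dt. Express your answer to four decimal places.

0.0532

Δt = (5.5 − 3)/8 = 0.3125.
Left endpoints: 3, 3.3125, 3.625, 3.9375, 4.25, 4.5625, 4.875, 5.1875.
g(3) ≈ 0.0498, g(3.3125) ≈ 0.0364, g(3.625) ≈ 0.0266, g(3.9375) ≈ 0.0195, g(4.25) ≈ 0.0143, g(4.5625) ≈ 0.0104, g(4.875) ≈ 0.0076, g(5.1875) ≈ 0.0056.
Sum = Δt · [g(3) + g(3.3125) + g(3.625) + ...].
Sum ≈ 0.0532.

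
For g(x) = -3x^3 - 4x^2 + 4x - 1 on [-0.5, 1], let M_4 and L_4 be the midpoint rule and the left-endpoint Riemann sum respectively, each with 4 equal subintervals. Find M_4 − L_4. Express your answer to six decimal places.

0.259277

M_4 ≈ -2.09326172.
L_4 ≈ -2.35253906.
M_4 − L_4 ≈ 0.259277.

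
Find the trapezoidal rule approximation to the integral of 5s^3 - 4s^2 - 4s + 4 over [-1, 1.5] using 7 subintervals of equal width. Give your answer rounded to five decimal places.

6.73151

Δs = (1.5 − (-1))/7 = 5/14.
f(-1) = -1, f(-9/14) = 9851/2744, f(-2/7) = 1612/343, f(1/14) = 10141/2744, f(3/7) = 667/343, f(11/14) = 2231/2744, f(8/7) = 572/343, f(1.5) = 5.875.
T_7 = (Δs/2)·[f(s_0) + 2f(s_1) + ... + 2f(s_{6}) + f(s_7)].
Sum ≈ 6.73151.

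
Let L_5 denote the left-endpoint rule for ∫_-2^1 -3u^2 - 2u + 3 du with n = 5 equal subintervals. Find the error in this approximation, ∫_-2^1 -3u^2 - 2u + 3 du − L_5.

1.44

Exact integral: ∫_-2^1 f(u) du = 3.
L_5 = 1.56.
Error = 3 − 1.56 = 1.44.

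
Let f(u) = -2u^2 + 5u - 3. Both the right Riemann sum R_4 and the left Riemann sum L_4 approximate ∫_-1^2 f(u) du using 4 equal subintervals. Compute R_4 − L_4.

R_4 = -4.6875.
L_4 = -11.4375.
R_4 − L_4 = 6.75.

6.75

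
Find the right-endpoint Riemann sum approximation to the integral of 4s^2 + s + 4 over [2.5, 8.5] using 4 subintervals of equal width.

Δs = (8.5 − 2.5)/4 = 1.5.
Right endpoints: 4, 5.5, 7, 8.5.
f(4) = 72, f(5.5) = 130.5, f(7) = 207, f(8.5) = 301.5.
Sum = Δs · [f(4) + f(5.5) + f(7) + f(8.5)].
Sum = 1066.5.

1066.5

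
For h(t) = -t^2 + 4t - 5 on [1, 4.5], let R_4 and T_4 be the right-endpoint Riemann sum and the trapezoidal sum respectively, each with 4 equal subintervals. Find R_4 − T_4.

-2.296875

R_4 = -11.78515625.
T_4 = -9.48828125.
R_4 − T_4 = -2.296875.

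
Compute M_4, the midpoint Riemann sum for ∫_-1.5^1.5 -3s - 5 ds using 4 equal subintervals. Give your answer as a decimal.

-15

Δs = (1.5 − (-1.5))/4 = 0.75.
Midpoints: -1.125, -0.375, 0.375, 1.125.
f(-1.125) = -1.625, f(-0.375) = -3.875, f(0.375) = -6.125, f(1.125) = -8.375.
Sum = Δs · [f(-1.125) + f(-0.375) + f(0.375) + f(1.125)].
Sum = -15.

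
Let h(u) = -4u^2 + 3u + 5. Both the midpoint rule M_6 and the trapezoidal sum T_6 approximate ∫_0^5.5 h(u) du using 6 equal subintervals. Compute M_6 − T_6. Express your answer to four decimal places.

4.6215

M_6 ≈ -147.417824.
T_6 ≈ -152.039352.
M_6 − T_6 ≈ 4.6215.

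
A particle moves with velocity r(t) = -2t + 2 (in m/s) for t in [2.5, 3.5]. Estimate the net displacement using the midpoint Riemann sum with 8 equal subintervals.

-4

Δt = (3.5 − 2.5)/8 = 0.125.
Midpoints: 2.5625, 2.6875, 2.8125, 2.9375, 3.0625, 3.1875, 3.3125, 3.4375.
r(2.5625) = -3.125, r(2.6875) = -3.375, r(2.8125) = -3.625, r(2.9375) = -3.875, r(3.0625) = -4.125, r(3.1875) = -4.375, r(3.3125) = -4.625, r(3.4375) = -4.875.
Sum = Δt · [r(2.5625) + r(2.6875) + r(2.8125) + ...].
Sum = -4.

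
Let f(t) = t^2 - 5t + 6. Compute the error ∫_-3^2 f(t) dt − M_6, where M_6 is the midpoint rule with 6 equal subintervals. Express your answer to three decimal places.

0.289

Exact integral: ∫_-3^2 f(t) dt ≈ 54.16667.
M_6 ≈ 53.87731.
Error ≈ 54.16667 − 53.87731 ≈ 0.289.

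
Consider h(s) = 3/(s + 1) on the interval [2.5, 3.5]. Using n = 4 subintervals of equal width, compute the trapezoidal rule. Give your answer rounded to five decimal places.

0.75445

Δs = (3.5 − 2.5)/4 = 0.25.
h(2.5) = 6/7, h(2.75) = 0.8, h(3) = 0.75, h(3.25) = 12/17, h(3.5) = 2/3.
T_4 = (Δs/2)·[h(s_0) + 2h(s_1) + 2h(s_2) + 2h(s_3) + h(s_4)].
Sum ≈ 0.75445.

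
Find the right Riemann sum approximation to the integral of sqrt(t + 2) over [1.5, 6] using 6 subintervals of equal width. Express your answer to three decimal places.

Δt = (6 − 1.5)/6 = 0.75.
Right endpoints: 2.25, 3, 3.75, 4.5, 5.25, 6.
f(2.25) ≈ 2.062, f(3) ≈ 2.236, f(3.75) ≈ 2.398, f(4.5) ≈ 2.550, f(5.25) ≈ 2.693, f(6) ≈ 2.828.
Sum = Δt · [f(2.25) + f(3) + f(3.75) + ...].
Sum ≈ 11.075.

11.075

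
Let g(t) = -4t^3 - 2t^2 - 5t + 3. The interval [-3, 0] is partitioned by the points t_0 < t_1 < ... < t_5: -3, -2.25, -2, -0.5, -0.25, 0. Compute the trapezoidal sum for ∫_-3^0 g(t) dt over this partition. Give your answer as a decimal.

Subinterval widths: 0.75, 0.25, 1.5, 0.25, 0.25.
g(-3) = 108, g(-2.25) = 49.6875, g(-2) = 37, g(-0.5) = 5.5, g(-0.25) = 4.1875, g(0) = 3.
On each subinterval the trapezoid contributes (Δt_i/2)·[g(t_{i-1}) + g(t_i)].
Sum = 103.953125.

103.953125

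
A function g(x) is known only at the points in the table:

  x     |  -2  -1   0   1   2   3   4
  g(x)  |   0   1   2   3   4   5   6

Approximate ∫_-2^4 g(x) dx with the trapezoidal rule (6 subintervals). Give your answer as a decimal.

18

Δx = 1.
T_6 = (1/2)·[0 + 2·1 + 2·2 + 2·3 + 2·4 + 2·5 + 6] = 18.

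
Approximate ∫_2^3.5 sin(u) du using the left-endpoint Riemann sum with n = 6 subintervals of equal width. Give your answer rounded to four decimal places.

0.6751

Δu = (3.5 − 2)/6 = 0.25.
Left endpoints: 2, 2.25, 2.5, 2.75, 3, 3.25.
f(2) ≈ 0.9093, f(2.25) ≈ 0.7781, f(2.5) ≈ 0.5985, f(2.75) ≈ 0.3817, f(3) ≈ 0.1411, f(3.25) ≈ -0.1082.
Sum = Δu · [f(2) + f(2.25) + f(2.5) + ...].
Sum ≈ 0.6751.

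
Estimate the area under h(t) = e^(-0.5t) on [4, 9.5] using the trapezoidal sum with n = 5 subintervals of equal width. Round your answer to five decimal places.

0.25972

Δt = (9.5 − 4)/5 = 1.1.
h(4) ≈ 0.13534, h(5.1) ≈ 0.07808, h(6.2) ≈ 0.04505, h(7.3) ≈ 0.02599, h(8.4) ≈ 0.01500, h(9.5) ≈ 0.00865.
T_5 = (Δt/2)·[h(t_0) + 2h(t_1) + ... + 2h(t_{4}) + h(t_5)].
Sum ≈ 0.25972.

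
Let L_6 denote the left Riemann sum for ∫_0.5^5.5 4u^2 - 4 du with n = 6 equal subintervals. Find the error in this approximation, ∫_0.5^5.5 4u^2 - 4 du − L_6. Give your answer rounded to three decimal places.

Exact integral: ∫_0.5^5.5 f(u) du ≈ 201.66667.
L_6 ≈ 153.98148.
Error ≈ 201.66667 − 153.98148 ≈ 47.685.

47.685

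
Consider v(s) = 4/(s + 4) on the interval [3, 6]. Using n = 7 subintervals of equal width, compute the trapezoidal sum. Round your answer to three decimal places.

1.427

Δs = (6 − 3)/7 = 3/7.
v(3) = 4/7, v(24/7) = 7/13, v(27/7) = 28/55, v(30/7) = 14/29, v(33/7) = 28/61, v(36/7) = 0.4375, v(39/7) = 28/67, v(6) = 0.4.
T_7 = (Δs/2)·[v(s_0) + 2v(s_1) + ... + 2v(s_{6}) + v(s_7)].
Sum ≈ 1.427.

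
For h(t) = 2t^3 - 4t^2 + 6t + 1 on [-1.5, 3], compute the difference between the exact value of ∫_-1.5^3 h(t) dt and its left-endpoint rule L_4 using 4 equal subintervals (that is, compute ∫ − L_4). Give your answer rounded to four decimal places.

33.6973

Exact integral: ∫_-1.5^3 h(t) dt = 22.21875.
L_4 ≈ -11.478516.
Error ≈ 22.21875 − (-11.478516) ≈ 33.6973.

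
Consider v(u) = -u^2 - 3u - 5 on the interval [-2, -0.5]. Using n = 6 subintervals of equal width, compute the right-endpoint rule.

-4.609375

Δu = (-0.5 − (-2))/6 = 0.25.
Right endpoints: -1.75, -1.5, -1.25, -1, -0.75, -0.5.
v(-1.75) = -2.8125, v(-1.5) = -2.75, v(-1.25) = -2.8125, v(-1) = -3, v(-0.75) = -3.3125, v(-0.5) = -3.75.
Sum = Δu · [v(-1.75) + v(-1.5) + v(-1.25) + ...].
Sum = -4.609375.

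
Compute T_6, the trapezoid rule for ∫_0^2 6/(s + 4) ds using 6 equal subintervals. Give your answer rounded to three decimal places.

2.435

Δs = (2 − 0)/6 = 1/3.
f(0) = 1.5, f(1/3) = 18/13, f(2/3) = 9/7, f(1) = 1.2, f(4/3) = 1.125, f(5/3) = 18/17, f(2) = 1.
T_6 = (Δs/2)·[f(s_0) + 2f(s_1) + ... + 2f(s_{5}) + f(s_6)].
Sum ≈ 2.435.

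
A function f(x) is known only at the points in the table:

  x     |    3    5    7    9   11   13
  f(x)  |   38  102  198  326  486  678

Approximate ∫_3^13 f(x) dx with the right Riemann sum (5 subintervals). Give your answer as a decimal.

Δx = 2.
Sum = 2·[102 + 198 + 326 + 486 + 678] = 3580.

3580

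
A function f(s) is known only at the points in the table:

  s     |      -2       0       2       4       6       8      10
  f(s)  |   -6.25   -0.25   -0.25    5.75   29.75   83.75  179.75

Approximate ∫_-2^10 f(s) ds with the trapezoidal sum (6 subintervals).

Δs = 2.
T_6 = (2/2)·[(-6.25) + 2·(-0.25) + 2·(-0.25) + 2·5.75 + 2·29.75 + 2·83.75 + 179.75] = 411.

411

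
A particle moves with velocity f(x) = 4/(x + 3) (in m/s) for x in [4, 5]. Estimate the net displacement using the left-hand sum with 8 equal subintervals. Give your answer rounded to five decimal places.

Δx = (5 − 4)/8 = 0.125.
Left endpoints: 4, 4.125, 4.25, 4.375, 4.5, 4.625, 4.75, 4.875.
f(4) = 4/7, f(4.125) = 32/57, f(4.25) = 16/29, f(4.375) = 32/59, f(4.5) = 8/15, f(4.625) = 32/61, f(4.75) = 16/31, f(4.875) = 32/63.
Sum = Δx · [f(4) + f(4.125) + f(4.25) + ...].
Sum ≈ 0.53861.

0.53861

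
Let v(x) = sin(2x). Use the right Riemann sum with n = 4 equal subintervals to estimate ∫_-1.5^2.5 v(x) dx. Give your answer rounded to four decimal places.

-0.8178

Δx = (2.5 − (-1.5))/4 = 1.
Right endpoints: -0.5, 0.5, 1.5, 2.5.
v(-0.5) ≈ -0.8415, v(0.5) ≈ 0.8415, v(1.5) ≈ 0.1411, v(2.5) ≈ -0.9589.
Sum = Δx · [v(-0.5) + v(0.5) + v(1.5) + v(2.5)].
Sum ≈ -0.8178.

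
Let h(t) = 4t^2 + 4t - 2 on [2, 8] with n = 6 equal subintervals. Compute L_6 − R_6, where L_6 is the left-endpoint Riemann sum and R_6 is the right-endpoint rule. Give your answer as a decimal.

L_6 = 652.
R_6 = 916.
L_6 − R_6 = -264.

-264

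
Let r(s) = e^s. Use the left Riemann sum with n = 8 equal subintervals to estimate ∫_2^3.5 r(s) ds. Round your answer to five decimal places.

23.38987

Δs = (3.5 − 2)/8 = 0.1875.
Left endpoints: 2, 2.1875, 2.375, 2.5625, 2.75, 2.9375, 3.125, 3.3125.
r(2) ≈ 7.38906, r(2.1875) ≈ 8.91290, r(2.375) ≈ 10.75101, r(2.5625) ≈ 12.96820, r(2.75) ≈ 15.64263, r(2.9375) ≈ 18.86862, r(3.125) ≈ 22.75990, r(3.3125) ≈ 27.45367.
Sum = Δs · [r(2) + r(2.1875) + r(2.375) + ...].
Sum ≈ 23.38987.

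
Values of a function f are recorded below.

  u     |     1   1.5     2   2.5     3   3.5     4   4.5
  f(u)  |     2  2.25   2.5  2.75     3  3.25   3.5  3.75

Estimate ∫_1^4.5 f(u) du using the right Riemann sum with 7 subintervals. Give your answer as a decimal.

Δu = 0.5.
Sum = 0.5·[2.25 + 2.5 + 2.75 + 3 + 3.25 + 3.5 + 3.75] = 10.5.

10.5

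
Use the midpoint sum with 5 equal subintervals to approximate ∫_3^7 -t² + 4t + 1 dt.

Δt = (7 − 3)/5 = 0.8.
Midpoints: 3.4, 4.2, 5, 5.8, 6.6.
f(3.4) = 3.04, f(4.2) = 0.16, f(5) = -4, f(5.8) = -9.44, f(6.6) = -16.16.
Sum = Δt · [f(3.4) + f(4.2) + f(5) + f(5.8) + f(6.6)].
Sum = -21.12.

-21.12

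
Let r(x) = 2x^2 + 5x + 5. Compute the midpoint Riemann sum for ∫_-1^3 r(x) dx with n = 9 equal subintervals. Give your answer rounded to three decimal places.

58.535

Δx = (3 − (-1))/9 = 4/9.
Midpoints: -7/9, -1/3, 1/9, 5/9, 1, 13/9, 17/9, 7/3, 25/9.
r(-7/9) = 188/81, r(-1/3) = 32/9, r(1/9) = 452/81, r(5/9) = 680/81, r(1) = 12, r(13/9) = 1328/81, r(17/9) = 1748/81, r(7/3) = 248/9, r(25/9) = 2780/81.
Sum = Δx · [r(-7/9) + r(-1/3) + r(1/9) + ...].
Sum ≈ 58.535.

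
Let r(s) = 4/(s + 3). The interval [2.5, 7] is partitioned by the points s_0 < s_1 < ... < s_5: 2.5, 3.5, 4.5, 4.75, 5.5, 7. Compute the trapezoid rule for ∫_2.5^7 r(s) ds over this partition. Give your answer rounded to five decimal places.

2.39983

Subinterval widths: 1, 1, 0.25, 0.75, 1.5.
r(2.5) = 8/11, r(3.5) = 8/13, r(4.5) = 8/15, r(4.75) = 16/31, r(5.5) = 8/17, r(7) = 0.4.
On each subinterval the trapezoid contributes (Δs_i/2)·[r(s_{i-1}) + r(s_i)].
Sum ≈ 2.39983.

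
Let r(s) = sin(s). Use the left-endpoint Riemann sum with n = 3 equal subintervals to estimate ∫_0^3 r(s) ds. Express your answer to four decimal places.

Δs = (3 − 0)/3 = 1.
Left endpoints: 0, 1, 2.
r(0) ≈ 0.0000, r(1) ≈ 0.8415, r(2) ≈ 0.9093.
Sum = Δs · [r(0) + r(1) + r(2)].
Sum ≈ 1.7508.

1.7508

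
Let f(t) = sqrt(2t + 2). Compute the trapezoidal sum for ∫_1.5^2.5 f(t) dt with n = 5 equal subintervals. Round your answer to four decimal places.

2.4464

Δt = (2.5 − 1.5)/5 = 0.2.
f(1.5) ≈ 2.2361, f(1.7) ≈ 2.3238, f(1.9) ≈ 2.4083, f(2.1) ≈ 2.4900, f(2.3) ≈ 2.5690, f(2.5) ≈ 2.6458.
T_5 = (Δt/2)·[f(t_0) + 2f(t_1) + ... + 2f(t_{4}) + f(t_5)].
Sum ≈ 2.4464.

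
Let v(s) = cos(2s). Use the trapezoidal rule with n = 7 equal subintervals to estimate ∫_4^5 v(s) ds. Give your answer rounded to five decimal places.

-0.76147

Δs = (5 − 4)/7 = 1/7.
v(4) ≈ -0.14550, v(29/7) ≈ -0.41845, v(30/7) ≈ -0.65746, v(31/7) ≈ -0.84317, v(32/7) ≈ -0.96052, v(33/7) ≈ -0.99999, v(34/7) ≈ -0.95838, v(5) ≈ -0.83907.
T_7 = (Δs/2)·[v(s_0) + 2v(s_1) + ... + 2v(s_{6}) + v(s_7)].
Sum ≈ -0.76147.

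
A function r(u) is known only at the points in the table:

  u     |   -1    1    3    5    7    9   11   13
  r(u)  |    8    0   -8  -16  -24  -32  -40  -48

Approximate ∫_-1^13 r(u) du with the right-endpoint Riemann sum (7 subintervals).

-336

Δu = 2.
Sum = 2·[0 + (-8) + (-16) + (-24) + (-32) + (-40) + (-48)] = -336.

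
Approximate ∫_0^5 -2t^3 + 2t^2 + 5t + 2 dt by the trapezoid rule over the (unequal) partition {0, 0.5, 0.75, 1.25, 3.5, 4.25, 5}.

Subinterval widths: 0.5, 0.25, 0.5, 2.25, 0.75, 0.75.
f(0) = 2, f(0.5) = 4.75, f(0.75) = 6.03125, f(1.25) = 7.46875, f(3.5) = -41.75, f(4.25) = -94.15625, f(5) = -173.
On each subinterval the trapezoid contributes (Δt_i/2)·[f(t_{i-1}) + f(t_i)].
Sum = -183.3046875.

-183.3046875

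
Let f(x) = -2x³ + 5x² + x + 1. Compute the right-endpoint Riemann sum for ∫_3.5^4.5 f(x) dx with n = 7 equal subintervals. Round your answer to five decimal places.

-48.61224

Δx = (4.5 − 3.5)/7 = 1/7.
Right endpoints: 51/14, 53/14, 55/14, 57/14, 59/14, 61/14, 4.5.
f(51/14) = -17623/686, f(53/14) = -10999/343, f(55/14) = -26869/686, f(57/14) = -16130/343, f(59/14) = -38195/686, f(61/14) = -22349/343, f(4.5) = -75.5.
Sum = Δx · [f(51/14) + f(53/14) + f(55/14) + ...].
Sum ≈ -48.61224.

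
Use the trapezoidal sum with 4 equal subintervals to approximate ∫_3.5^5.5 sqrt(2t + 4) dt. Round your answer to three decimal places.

7.203

Δt = (5.5 − 3.5)/4 = 0.5.
f(3.5) ≈ 3.317, f(4) ≈ 3.464, f(4.5) ≈ 3.606, f(5) ≈ 3.742, f(5.5) ≈ 3.873.
T_4 = (Δt/2)·[f(t_0) + 2f(t_1) + 2f(t_2) + 2f(t_3) + f(t_4)].
Sum ≈ 7.203.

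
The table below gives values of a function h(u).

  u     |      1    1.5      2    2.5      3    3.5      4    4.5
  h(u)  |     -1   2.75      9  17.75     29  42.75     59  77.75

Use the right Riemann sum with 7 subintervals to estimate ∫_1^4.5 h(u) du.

119

Δu = 0.5.
Sum = 0.5·[2.75 + 9 + 17.75 + 29 + 42.75 + 59 + 77.75] = 119.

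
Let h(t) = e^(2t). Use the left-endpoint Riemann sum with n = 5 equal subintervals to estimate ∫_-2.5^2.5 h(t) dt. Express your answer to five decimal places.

23.22822

Δt = (2.5 − (-2.5))/5 = 1.
Left endpoints: -2.5, -1.5, -0.5, 0.5, 1.5.
h(-2.5) ≈ 0.00674, h(-1.5) ≈ 0.04979, h(-0.5) ≈ 0.36788, h(0.5) ≈ 2.71828, h(1.5) ≈ 20.08554.
Sum = Δt · [h(-2.5) + h(-1.5) + h(-0.5) + h(0.5) + h(1.5)].
Sum ≈ 23.22822.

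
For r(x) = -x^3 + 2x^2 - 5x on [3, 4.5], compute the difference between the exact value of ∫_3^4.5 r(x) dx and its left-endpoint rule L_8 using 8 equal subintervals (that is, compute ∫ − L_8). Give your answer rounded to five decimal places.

Exact integral: ∫_3^4.5 r(x) dx = -67.640625.
L_8 ≈ -63.1164551.
Error ≈ -67.640625 − (-63.1164551) ≈ -4.52417.

-4.52417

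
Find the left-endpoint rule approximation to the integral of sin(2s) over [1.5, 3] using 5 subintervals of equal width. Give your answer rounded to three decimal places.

Δs = (3 − 1.5)/5 = 0.3.
Left endpoints: 1.5, 1.8, 2.1, 2.4, 2.7.
f(1.5) ≈ 0.141, f(1.8) ≈ -0.443, f(2.1) ≈ -0.872, f(2.4) ≈ -0.996, f(2.7) ≈ -0.773.
Sum = Δs · [f(1.5) + f(1.8) + f(2.1) + f(2.4) + f(2.7)].
Sum ≈ -0.883.

-0.883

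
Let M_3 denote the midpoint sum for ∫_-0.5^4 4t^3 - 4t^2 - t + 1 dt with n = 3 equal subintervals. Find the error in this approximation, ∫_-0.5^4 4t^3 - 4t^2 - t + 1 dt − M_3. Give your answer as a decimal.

14.34375

Exact integral: ∫_-0.5^4 f(t) dt = 167.0625.
M_3 = 152.71875.
Error = 167.0625 − 152.71875 = 14.34375.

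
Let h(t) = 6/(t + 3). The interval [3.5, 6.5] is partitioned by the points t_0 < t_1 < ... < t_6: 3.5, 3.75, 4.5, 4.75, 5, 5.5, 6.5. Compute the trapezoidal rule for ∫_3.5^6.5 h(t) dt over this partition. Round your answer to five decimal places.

Subinterval widths: 0.25, 0.75, 0.25, 0.25, 0.5, 1.
h(3.5) = 12/13, h(3.75) = 8/9, h(4.5) = 0.8, h(4.75) = 24/31, h(5) = 0.75, h(5.5) = 12/17, h(6.5) = 12/19.
On each subinterval the trapezoid contributes (Δt_i/2)·[h(t_{i-1}) + h(t_i)].
Sum ≈ 2.27983.

2.27983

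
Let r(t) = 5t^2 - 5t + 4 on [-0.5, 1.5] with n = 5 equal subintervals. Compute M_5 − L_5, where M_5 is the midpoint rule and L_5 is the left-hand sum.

-0.4

M_5 = 8.7.
L_5 = 9.1.
M_5 − L_5 = -0.4.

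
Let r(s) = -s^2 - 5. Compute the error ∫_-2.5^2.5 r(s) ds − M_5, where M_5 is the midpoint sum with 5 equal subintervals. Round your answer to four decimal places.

Exact integral: ∫_-2.5^2.5 r(s) ds ≈ -35.416667.
M_5 = -35.
Error ≈ -35.416667 − (-35) ≈ -0.4167.

-0.4167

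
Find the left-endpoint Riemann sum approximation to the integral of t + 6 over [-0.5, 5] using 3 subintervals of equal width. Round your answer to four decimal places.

Δt = (5 − (-0.5))/3 = 11/6.
Left endpoints: -0.5, 4/3, 19/6.
f(-0.5) = 5.5, f(4/3) = 22/3, f(19/6) = 55/6.
Sum = Δt · [f(-0.5) + f(4/3) + f(19/6)].
Sum ≈ 40.3333.

40.3333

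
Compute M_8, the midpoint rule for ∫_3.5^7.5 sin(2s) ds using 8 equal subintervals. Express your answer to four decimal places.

0.7893

Δs = (7.5 − 3.5)/8 = 0.5.
Midpoints: 3.75, 4.25, 4.75, 5.25, 5.75, 6.25, 6.75, 7.25.
f(3.75) ≈ 0.9380, f(4.25) ≈ 0.7985, f(4.75) ≈ -0.0752, f(5.25) ≈ -0.8797, f(5.75) ≈ -0.8755, f(6.25) ≈ -0.0663, f(6.75) ≈ 0.8038, f(7.25) ≈ 0.9349.
Sum = Δs · [f(3.75) + f(4.25) + f(4.75) + ...].
Sum ≈ 0.7893.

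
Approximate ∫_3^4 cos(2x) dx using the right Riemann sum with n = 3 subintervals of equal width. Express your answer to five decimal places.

Δx = (4 − 3)/3 = 1/3.
Right endpoints: 10/3, 11/3, 4.
f(10/3) ≈ 0.92737, f(11/3) ≈ 0.49744, f(4) ≈ -0.14550.
Sum = Δx · [f(10/3) + f(11/3) + f(4)].
Sum ≈ 0.42644.

0.42644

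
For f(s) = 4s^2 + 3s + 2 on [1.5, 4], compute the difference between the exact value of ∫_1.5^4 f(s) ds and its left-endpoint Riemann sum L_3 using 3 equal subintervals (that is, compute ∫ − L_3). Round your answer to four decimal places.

24.8843

Exact integral: ∫_1.5^4 f(s) ds ≈ 106.458333.
L_3 ≈ 81.574074.
Error ≈ 106.458333 − 81.574074 ≈ 24.8843.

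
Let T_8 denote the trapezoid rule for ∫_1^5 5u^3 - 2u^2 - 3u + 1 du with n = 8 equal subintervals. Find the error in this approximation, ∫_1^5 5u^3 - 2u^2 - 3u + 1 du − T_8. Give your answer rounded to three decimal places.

-7.167

Exact integral: ∫_1^5 f(u) du ≈ 665.33333.
T_8 = 672.5.
Error ≈ 665.33333 − 672.5 ≈ -7.167.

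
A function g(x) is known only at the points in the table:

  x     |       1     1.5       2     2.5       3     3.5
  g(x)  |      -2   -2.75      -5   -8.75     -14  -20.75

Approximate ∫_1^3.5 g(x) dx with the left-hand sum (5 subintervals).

-16.25

Δx = 0.5.
Sum = 0.5·[(-2) + (-2.75) + (-5) + (-8.75) + (-14)] = -16.25.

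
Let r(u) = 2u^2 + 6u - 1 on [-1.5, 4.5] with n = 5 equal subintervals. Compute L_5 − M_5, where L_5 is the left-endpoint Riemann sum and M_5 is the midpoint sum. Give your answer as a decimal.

L_5 = 70.68.
M_5 = 109.56.
L_5 − M_5 = -38.88.

-38.88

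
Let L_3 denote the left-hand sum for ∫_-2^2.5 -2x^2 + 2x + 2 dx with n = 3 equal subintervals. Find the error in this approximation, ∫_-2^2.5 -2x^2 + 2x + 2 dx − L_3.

Exact integral: ∫_-2^2.5 f(x) dx = -4.5.
L_3 = -11.25.
Error = -4.5 − (-11.25) = 6.75.

6.75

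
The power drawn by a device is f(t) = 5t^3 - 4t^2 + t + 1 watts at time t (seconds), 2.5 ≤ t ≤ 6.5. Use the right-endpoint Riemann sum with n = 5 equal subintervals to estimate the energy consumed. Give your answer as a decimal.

2348.26

Δt = (6.5 − 2.5)/5 = 0.8.
Right endpoints: 3.3, 4.1, 4.9, 5.7, 6.5.
f(3.3) = 140.425, f(4.1) = 282.465, f(4.9) = 498.105, f(5.7) = 802.705, f(6.5) = 1211.625.
Sum = Δt · [f(3.3) + f(4.1) + f(4.9) + f(5.7) + f(6.5)].
Sum = 2348.26.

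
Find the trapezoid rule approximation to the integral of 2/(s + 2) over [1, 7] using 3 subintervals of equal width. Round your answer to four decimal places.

2.2603

Δs = (7 − 1)/3 = 2.
f(1) = 2/3, f(3) = 0.4, f(5) = 2/7, f(7) = 2/9.
T_3 = (Δs/2)·[f(s_0) + 2f(s_1) + 2f(s_2) + f(s_3)].
Sum ≈ 2.2603.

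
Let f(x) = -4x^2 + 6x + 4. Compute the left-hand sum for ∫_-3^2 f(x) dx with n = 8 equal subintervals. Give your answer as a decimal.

-58.59375

Δx = (2 − (-3))/8 = 0.625.
Left endpoints: -3, -2.375, -1.75, -1.125, -0.5, 0.125, 0.75, 1.375.
f(-3) = -50, f(-2.375) = -32.8125, f(-1.75) = -18.75, f(-1.125) = -7.8125, f(-0.5) = 0, f(0.125) = 4.6875, f(0.75) = 6.25, f(1.375) = 4.6875.
Sum = Δx · [f(-3) + f(-2.375) + f(-1.75) + ...].
Sum = -58.59375.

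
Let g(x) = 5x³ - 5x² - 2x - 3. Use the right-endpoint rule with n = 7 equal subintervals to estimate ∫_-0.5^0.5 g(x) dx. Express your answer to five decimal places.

Δx = (0.5 − (-0.5))/7 = 1/7.
Right endpoints: -5/14, -3/14, -1/14, 1/14, 3/14, 5/14, 0.5.
g(-5/14) = -8647/2744, g(-3/14) = -7821/2744, g(-1/14) = -7915/2744, g(1/14) = -8689/2744, g(3/14) = -9903/2744, g(5/14) = -11317/2744, g(0.5) = -4.625.
Sum = Δx · [g(-5/14) + g(-3/14) + g(-1/14) + ...].
Sum ≈ -3.48724.

-3.48724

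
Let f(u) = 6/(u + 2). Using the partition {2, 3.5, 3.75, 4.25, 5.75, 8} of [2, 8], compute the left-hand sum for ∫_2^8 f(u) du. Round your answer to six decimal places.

6.226402

Subinterval widths: 1.5, 0.25, 0.5, 1.5, 2.25.
Left endpoints: 2, 3.5, 3.75, 4.25, 5.75.
f(2) = 1.5, f(3.5) = 12/11, f(3.75) = 24/23, f(4.25) = 0.96, f(5.75) = 24/31.
Sum = Σ Δu_i · f(u_i).
Sum ≈ 6.226402.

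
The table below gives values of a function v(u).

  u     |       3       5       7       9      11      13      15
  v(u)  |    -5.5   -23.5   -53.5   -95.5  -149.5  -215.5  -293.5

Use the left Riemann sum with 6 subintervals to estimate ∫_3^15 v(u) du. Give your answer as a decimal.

-1086

Δu = 2.
Sum = 2·[(-5.5) + (-23.5) + (-53.5) + (-95.5) + (-149.5) + (-215.5)] = -1086.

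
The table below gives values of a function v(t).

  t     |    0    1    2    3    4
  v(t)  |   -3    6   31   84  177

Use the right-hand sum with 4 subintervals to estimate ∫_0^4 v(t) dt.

298

Δt = 1.
Sum = 1·[6 + 31 + 84 + 177] = 298.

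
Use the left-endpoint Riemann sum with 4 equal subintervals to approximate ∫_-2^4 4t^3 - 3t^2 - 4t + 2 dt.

5.25

Δt = (4 − (-2))/4 = 1.5.
Left endpoints: -2, -0.5, 1, 2.5.
f(-2) = -34, f(-0.5) = 2.75, f(1) = -1, f(2.5) = 35.75.
Sum = Δt · [f(-2) + f(-0.5) + f(1) + f(2.5)].
Sum = 5.25.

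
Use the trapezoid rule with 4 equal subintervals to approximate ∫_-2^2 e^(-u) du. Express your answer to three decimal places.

Δu = (2 − (-2))/4 = 1.
f(-2) ≈ 7.389, f(-1) ≈ 2.718, f(0) ≈ 1.000, f(1) ≈ 0.368, f(2) ≈ 0.135.
T_4 = (Δu/2)·[f(u_0) + 2f(u_1) + 2f(u_2) + 2f(u_3) + f(u_4)].
Sum ≈ 7.848.

7.848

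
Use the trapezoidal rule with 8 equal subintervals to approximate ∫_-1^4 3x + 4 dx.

42.5

Δx = (4 − (-1))/8 = 0.625.
f(-1) = 1, f(-0.375) = 2.875, f(0.25) = 4.75, f(0.875) = 6.625, f(1.5) = 8.5, f(2.125) = 10.375, f(2.75) = 12.25, f(3.375) = 14.125, f(4) = 16.
T_8 = (Δx/2)·[f(x_0) + 2f(x_1) + ... + 2f(x_{7}) + f(x_8)].
Sum = 42.5.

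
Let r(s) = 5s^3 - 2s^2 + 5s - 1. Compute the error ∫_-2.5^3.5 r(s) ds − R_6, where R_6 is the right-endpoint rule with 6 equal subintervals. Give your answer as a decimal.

-160.75

Exact integral: ∫_-2.5^3.5 r(s) ds = 108.75.
R_6 = 269.5.
Error = 108.75 − 269.5 = -160.75.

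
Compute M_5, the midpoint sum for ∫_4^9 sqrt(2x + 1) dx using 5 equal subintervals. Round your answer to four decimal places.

Δx = (9 − 4)/5 = 1.
Midpoints: 4.5, 5.5, 6.5, 7.5, 8.5.
f(4.5) ≈ 3.1623, f(5.5) ≈ 3.4641, f(6.5) ≈ 3.7417, f(7.5) ≈ 4.0000, f(8.5) ≈ 4.2426.
Sum = Δx · [f(4.5) + f(5.5) + f(6.5) + f(7.5) + f(8.5)].
Sum ≈ 18.6107.

18.6107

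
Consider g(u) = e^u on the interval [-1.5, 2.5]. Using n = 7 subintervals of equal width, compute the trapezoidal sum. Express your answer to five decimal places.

Δu = (2.5 − (-1.5))/7 = 4/7.
g(-1.5) ≈ 0.22313, g(-13/14) ≈ 0.39512, g(-5/14) ≈ 0.69967, g(3/14) ≈ 1.23898, g(11/14) ≈ 2.19397, g(19/14) ≈ 3.88508, g(27/14) ≈ 6.87968, g(2.5) ≈ 12.18249.
T_7 = (Δu/2)·[g(u_0) + 2g(u_1) + ... + 2g(u_{6}) + g(u_7)].
Sum ≈ 12.28303.

12.28303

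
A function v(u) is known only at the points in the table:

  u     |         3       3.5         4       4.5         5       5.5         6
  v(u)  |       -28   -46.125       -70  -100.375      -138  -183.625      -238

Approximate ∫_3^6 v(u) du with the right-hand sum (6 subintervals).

-388.0625

Δu = 0.5.
Sum = 0.5·[(-46.125) + (-70) + (-100.375) + (-138) + (-183.625) + (-238)] = -388.0625.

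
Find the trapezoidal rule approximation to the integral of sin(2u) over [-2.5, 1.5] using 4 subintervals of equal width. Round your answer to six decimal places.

0.408902

Δu = (1.5 − (-2.5))/4 = 1.
f(-2.5) ≈ 0.958924, f(-1.5) ≈ -0.141120, f(-0.5) ≈ -0.841471, f(0.5) ≈ 0.841471, f(1.5) ≈ 0.141120.
T_4 = (Δu/2)·[f(u_0) + 2f(u_1) + 2f(u_2) + 2f(u_3) + f(u_4)].
Sum ≈ 0.408902.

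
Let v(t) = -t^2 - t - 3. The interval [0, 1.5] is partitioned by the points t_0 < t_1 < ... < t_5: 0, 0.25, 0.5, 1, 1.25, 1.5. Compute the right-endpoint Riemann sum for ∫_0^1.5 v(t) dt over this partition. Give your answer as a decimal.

Subinterval widths: 0.25, 0.25, 0.5, 0.25, 0.25.
Right endpoints: 0.25, 0.5, 1, 1.25, 1.5.
v(0.25) = -3.3125, v(0.5) = -3.75, v(1) = -5, v(1.25) = -5.8125, v(1.5) = -6.75.
Sum = Σ Δt_i · v(t_i).
Sum = -7.40625.

-7.40625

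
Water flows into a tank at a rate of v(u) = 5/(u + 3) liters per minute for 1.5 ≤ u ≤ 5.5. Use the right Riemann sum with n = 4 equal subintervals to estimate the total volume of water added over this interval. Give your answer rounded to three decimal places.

2.933

Δu = (5.5 − 1.5)/4 = 1.
Right endpoints: 2.5, 3.5, 4.5, 5.5.
v(2.5) = 10/11, v(3.5) = 10/13, v(4.5) = 2/3, v(5.5) = 10/17.
Sum = Δu · [v(2.5) + v(3.5) + v(4.5) + v(5.5)].
Sum ≈ 2.933.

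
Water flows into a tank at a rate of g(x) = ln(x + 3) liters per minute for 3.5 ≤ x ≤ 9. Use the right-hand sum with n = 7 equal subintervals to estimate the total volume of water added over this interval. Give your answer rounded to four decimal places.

12.3894

Δx = (9 − 3.5)/7 = 11/14.
Right endpoints: 30/7, 71/14, 41/7, 93/14, 52/7, 115/14, 9.
g(30/7) ≈ 1.9859, g(71/14) ≈ 2.0883, g(41/7) ≈ 2.1812, g(93/14) ≈ 2.2662, g(52/7) ≈ 2.3445, g(115/14) ≈ 2.4172, g(9) ≈ 2.4849.
Sum = Δx · [g(30/7) + g(71/14) + g(41/7) + ...].
Sum ≈ 12.3894.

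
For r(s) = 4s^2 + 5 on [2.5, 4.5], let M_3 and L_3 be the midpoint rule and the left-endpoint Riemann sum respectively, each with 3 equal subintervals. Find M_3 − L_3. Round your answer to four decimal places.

M_3 ≈ 110.370370.
L_3 ≈ 92.592593.
M_3 − L_3 ≈ 17.7778.

17.7778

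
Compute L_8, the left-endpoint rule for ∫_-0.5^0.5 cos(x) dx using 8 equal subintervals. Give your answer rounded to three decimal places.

Δx = (0.5 − (-0.5))/8 = 0.125.
Left endpoints: -0.5, -0.375, -0.25, -0.125, 0, 0.125, 0.25, 0.375.
f(-0.5) ≈ 0.878, f(-0.375) ≈ 0.931, f(-0.25) ≈ 0.969, f(-0.125) ≈ 0.992, f(0) ≈ 1.000, f(0.125) ≈ 0.992, f(0.25) ≈ 0.969, f(0.375) ≈ 0.931.
Sum = Δx · [f(-0.5) + f(-0.375) + f(-0.25) + ...].
Sum ≈ 0.958.

0.958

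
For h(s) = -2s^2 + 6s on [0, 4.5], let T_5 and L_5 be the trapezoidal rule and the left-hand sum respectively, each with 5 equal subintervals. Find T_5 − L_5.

T_5 = -1.215.
L_5 = 4.86.
T_5 − L_5 = -6.075.

-6.075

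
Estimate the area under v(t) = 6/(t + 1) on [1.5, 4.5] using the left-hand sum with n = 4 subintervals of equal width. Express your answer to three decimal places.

Δt = (4.5 − 1.5)/4 = 0.75.
Left endpoints: 1.5, 2.25, 3, 3.75.
v(1.5) = 2.4, v(2.25) = 24/13, v(3) = 1.5, v(3.75) = 24/19.
Sum = Δt · [v(1.5) + v(2.25) + v(3) + v(3.75)].
Sum ≈ 5.257.

5.257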